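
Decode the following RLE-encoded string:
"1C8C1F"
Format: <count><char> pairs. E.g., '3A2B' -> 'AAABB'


Expanding each <count><char> pair:
  1C -> 'C'
  8C -> 'CCCCCCCC'
  1F -> 'F'

Decoded = CCCCCCCCCF


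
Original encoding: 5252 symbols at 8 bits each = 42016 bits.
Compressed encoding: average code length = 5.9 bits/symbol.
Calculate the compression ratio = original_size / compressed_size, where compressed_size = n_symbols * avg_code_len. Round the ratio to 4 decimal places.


original_size = n_symbols * orig_bits = 5252 * 8 = 42016 bits
compressed_size = n_symbols * avg_code_len = 5252 * 5.9 = 30986.8 bits
ratio = original_size / compressed_size = 42016 / 30986.8 = 1.3559

Compression ratio = 1.3559


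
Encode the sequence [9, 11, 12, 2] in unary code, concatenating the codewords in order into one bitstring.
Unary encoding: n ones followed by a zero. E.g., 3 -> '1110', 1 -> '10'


Encode each number as n ones followed by a terminating 0:
  9 -> 1111111110 (10 bits)
  11 -> 111111111110 (12 bits)
  12 -> 1111111111110 (13 bits)
  2 -> 110 (3 bits)
Total length = 10 + 12 + 13 + 3 = 38 bits.

Unary([9, 11, 12, 2]) = 11111111101111111111101111111111110110 (38 bits)


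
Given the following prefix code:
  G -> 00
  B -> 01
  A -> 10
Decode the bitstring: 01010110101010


Decoding step by step:
Bits 01 -> B
Bits 01 -> B
Bits 01 -> B
Bits 10 -> A
Bits 10 -> A
Bits 10 -> A
Bits 10 -> A


Decoded message: BBBAAAA


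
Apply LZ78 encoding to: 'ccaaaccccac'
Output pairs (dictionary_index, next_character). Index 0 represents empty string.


LZ78 encoding steps:
Dictionary: {0: ''}
Step 1: w='' (idx 0), next='c' -> output (0, 'c'), add 'c' as idx 1
Step 2: w='c' (idx 1), next='a' -> output (1, 'a'), add 'ca' as idx 2
Step 3: w='' (idx 0), next='a' -> output (0, 'a'), add 'a' as idx 3
Step 4: w='a' (idx 3), next='c' -> output (3, 'c'), add 'ac' as idx 4
Step 5: w='c' (idx 1), next='c' -> output (1, 'c'), add 'cc' as idx 5
Step 6: w='ca' (idx 2), next='c' -> output (2, 'c'), add 'cac' as idx 6


Encoded: [(0, 'c'), (1, 'a'), (0, 'a'), (3, 'c'), (1, 'c'), (2, 'c')]


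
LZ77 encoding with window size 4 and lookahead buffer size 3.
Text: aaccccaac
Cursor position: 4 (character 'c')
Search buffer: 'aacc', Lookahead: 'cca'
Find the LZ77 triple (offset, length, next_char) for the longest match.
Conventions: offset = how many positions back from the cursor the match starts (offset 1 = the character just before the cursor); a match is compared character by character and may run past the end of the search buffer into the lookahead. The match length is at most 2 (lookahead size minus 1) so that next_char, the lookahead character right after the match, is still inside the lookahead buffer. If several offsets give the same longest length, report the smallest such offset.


Try each offset into the search buffer:
  offset=1 (pos 3, char 'c'): match length 2
  offset=2 (pos 2, char 'c'): match length 2
  offset=3 (pos 1, char 'a'): match length 0
  offset=4 (pos 0, char 'a'): match length 0
Longest match has length 2, found at offsets 1, 2; take the smallest, offset 1.
next_char = character at position 4 + 2 = 6 -> 'a'

Best match: offset=1, length=2 (matching 'cc' starting at position 3)
LZ77 triple: (1, 2, 'a')


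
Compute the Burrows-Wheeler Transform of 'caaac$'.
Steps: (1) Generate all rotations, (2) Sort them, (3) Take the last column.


Rotations (sorted):
  0: $caaac -> last char: c
  1: aaac$c -> last char: c
  2: aac$ca -> last char: a
  3: ac$caa -> last char: a
  4: c$caaa -> last char: a
  5: caaac$ -> last char: $


BWT = ccaaa$


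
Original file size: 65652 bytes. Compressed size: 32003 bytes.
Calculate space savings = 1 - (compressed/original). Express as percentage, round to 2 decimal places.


ratio = compressed/original = 32003/65652 = 0.487464
savings = 1 - ratio = 1 - 0.487464 = 0.512536
as a percentage: 0.512536 * 100 = 51.25%

Space savings = 1 - 32003/65652 = 51.25%


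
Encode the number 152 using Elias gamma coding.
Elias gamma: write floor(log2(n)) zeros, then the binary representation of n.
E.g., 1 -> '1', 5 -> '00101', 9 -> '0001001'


num_bits = floor(log2(152)) + 1 = 8
leading_zeros = num_bits - 1 = 7
binary(152) = 10011000

Elias gamma(152) = '0000000' + '10011000' = 000000010011000 (15 bits)


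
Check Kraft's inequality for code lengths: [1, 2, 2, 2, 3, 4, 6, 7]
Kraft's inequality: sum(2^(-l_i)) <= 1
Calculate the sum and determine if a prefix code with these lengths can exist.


Sum = 2^(-1) + 2^(-2) + 2^(-2) + 2^(-2) + 2^(-3) + 2^(-4) + 2^(-6) + 2^(-7)
    = 0.5 + 0.25 + 0.25 + 0.25 + 0.125 + 0.0625 + 0.015625 + 0.0078125
    = 187/128 = 1.4609375
Since 1.4609375 > 1, Kraft's inequality is NOT satisfied.
A prefix code with these lengths CANNOT exist.

Kraft sum = 1.4609375. Not satisfied.


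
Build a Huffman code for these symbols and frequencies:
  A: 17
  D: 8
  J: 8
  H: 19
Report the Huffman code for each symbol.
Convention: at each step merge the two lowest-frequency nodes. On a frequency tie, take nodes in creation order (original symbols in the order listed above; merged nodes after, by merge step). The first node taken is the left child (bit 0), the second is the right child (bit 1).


Huffman tree construction:
Step 1: Merge D(8) + J(8) = 16
Step 2: Merge (D+J)(16) + A(17) = 33
Step 3: Merge H(19) + ((D+J)+A)(33) = 52
Read each symbol's code off the tree from the root (left child = 0, right child = 1).

Codes:
  A: 11 (length 2)
  D: 100 (length 3)
  J: 101 (length 3)
  H: 0 (length 1)
Average code length: 101/52 = 1.9423 bits/symbol


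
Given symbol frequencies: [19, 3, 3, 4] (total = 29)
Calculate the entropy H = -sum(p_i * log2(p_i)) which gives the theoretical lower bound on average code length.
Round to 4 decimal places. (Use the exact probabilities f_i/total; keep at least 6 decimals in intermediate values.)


Per-symbol terms -p_i * log2(p_i) with p_i = f_i/29:
  p = 19/29 = 0.655172: log2(p) = -0.610053, -p*log2(p) = 0.399690
  p = 3/29 = 0.103448: log2(p) = -3.273018, -p*log2(p) = 0.338588
  p = 3/29 = 0.103448: log2(p) = -3.273018, -p*log2(p) = 0.338588
  p = 4/29 = 0.137931: log2(p) = -2.857981, -p*log2(p) = 0.394204
H = 0.399690 + 0.338588 + 0.338588 + 0.394204 = 1.471070

H = 1.4711 bits/symbol


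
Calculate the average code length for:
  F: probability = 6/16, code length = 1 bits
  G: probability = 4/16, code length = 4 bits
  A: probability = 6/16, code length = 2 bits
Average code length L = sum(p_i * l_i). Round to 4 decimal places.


Weighted contributions p_i * l_i:
  F: (6/16) * 1 = 6/16
  G: (4/16) * 4 = 16/16
  A: (6/16) * 2 = 12/16
Sum = (6 + 16 + 12)/16 = 34/16

L = 34/16 = 2.1250 bits/symbol


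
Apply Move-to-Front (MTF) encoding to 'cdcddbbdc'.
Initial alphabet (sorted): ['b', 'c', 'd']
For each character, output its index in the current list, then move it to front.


MTF encoding:
'c': index 1 in ['b', 'c', 'd'] -> ['c', 'b', 'd']
'd': index 2 in ['c', 'b', 'd'] -> ['d', 'c', 'b']
'c': index 1 in ['d', 'c', 'b'] -> ['c', 'd', 'b']
'd': index 1 in ['c', 'd', 'b'] -> ['d', 'c', 'b']
'd': index 0 in ['d', 'c', 'b'] -> ['d', 'c', 'b']
'b': index 2 in ['d', 'c', 'b'] -> ['b', 'd', 'c']
'b': index 0 in ['b', 'd', 'c'] -> ['b', 'd', 'c']
'd': index 1 in ['b', 'd', 'c'] -> ['d', 'b', 'c']
'c': index 2 in ['d', 'b', 'c'] -> ['c', 'd', 'b']


Output: [1, 2, 1, 1, 0, 2, 0, 1, 2]


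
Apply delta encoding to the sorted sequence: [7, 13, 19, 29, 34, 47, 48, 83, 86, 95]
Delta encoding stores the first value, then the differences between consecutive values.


First value: 7
Deltas:
  13 - 7 = 6
  19 - 13 = 6
  29 - 19 = 10
  34 - 29 = 5
  47 - 34 = 13
  48 - 47 = 1
  83 - 48 = 35
  86 - 83 = 3
  95 - 86 = 9


Delta encoded: [7, 6, 6, 10, 5, 13, 1, 35, 3, 9]


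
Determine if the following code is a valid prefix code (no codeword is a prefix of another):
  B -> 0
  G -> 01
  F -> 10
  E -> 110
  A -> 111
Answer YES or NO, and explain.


Checking each pair (does one codeword prefix another?):
  B='0' vs G='01': prefix -- VIOLATION

NO -- this is NOT a valid prefix code. B (0) is a prefix of G (01).


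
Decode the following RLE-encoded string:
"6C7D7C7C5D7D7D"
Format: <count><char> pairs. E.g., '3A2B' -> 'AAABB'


Expanding each <count><char> pair:
  6C -> 'CCCCCC'
  7D -> 'DDDDDDD'
  7C -> 'CCCCCCC'
  7C -> 'CCCCCCC'
  5D -> 'DDDDD'
  7D -> 'DDDDDDD'
  7D -> 'DDDDDDD'

Decoded = CCCCCCDDDDDDDCCCCCCCCCCCCCCDDDDDDDDDDDDDDDDDDD


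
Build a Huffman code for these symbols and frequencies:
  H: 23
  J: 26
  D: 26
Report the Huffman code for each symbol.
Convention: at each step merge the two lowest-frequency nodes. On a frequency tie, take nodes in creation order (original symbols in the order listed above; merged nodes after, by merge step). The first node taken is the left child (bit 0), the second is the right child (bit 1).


Huffman tree construction:
Step 1: Merge H(23) + J(26) = 49
Step 2: Merge D(26) + (H+J)(49) = 75
Read each symbol's code off the tree from the root (left child = 0, right child = 1).

Codes:
  H: 10 (length 2)
  J: 11 (length 2)
  D: 0 (length 1)
Average code length: 124/75 = 1.6533 bits/symbol


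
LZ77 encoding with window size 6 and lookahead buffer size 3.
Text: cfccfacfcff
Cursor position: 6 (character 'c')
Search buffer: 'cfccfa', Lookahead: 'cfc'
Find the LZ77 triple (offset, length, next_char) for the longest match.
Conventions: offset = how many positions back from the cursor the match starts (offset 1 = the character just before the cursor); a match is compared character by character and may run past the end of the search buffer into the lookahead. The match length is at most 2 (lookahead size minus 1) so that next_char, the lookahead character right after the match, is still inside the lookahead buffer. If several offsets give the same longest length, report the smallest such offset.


Try each offset into the search buffer:
  offset=1 (pos 5, char 'a'): match length 0
  offset=2 (pos 4, char 'f'): match length 0
  offset=3 (pos 3, char 'c'): match length 2
  offset=4 (pos 2, char 'c'): match length 1
  offset=5 (pos 1, char 'f'): match length 0
  offset=6 (pos 0, char 'c'): match length 2
Longest match has length 2, found at offsets 3, 6; take the smallest, offset 3.
next_char = character at position 6 + 2 = 8 -> 'c'

Best match: offset=3, length=2 (matching 'cf' starting at position 3)
LZ77 triple: (3, 2, 'c')


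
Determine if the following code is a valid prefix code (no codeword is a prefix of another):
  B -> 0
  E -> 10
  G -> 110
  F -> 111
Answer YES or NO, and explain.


Checking each pair (does one codeword prefix another?):
  B='0' vs E='10': no prefix
  B='0' vs G='110': no prefix
  B='0' vs F='111': no prefix
  E='10' vs B='0': no prefix
  E='10' vs G='110': no prefix
  E='10' vs F='111': no prefix
  G='110' vs B='0': no prefix
  G='110' vs E='10': no prefix
  G='110' vs F='111': no prefix
  F='111' vs B='0': no prefix
  F='111' vs E='10': no prefix
  F='111' vs G='110': no prefix
No violation found over all pairs.

YES -- this is a valid prefix code. No codeword is a prefix of any other codeword.


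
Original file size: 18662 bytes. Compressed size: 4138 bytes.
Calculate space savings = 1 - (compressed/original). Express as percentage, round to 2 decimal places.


ratio = compressed/original = 4138/18662 = 0.221734
savings = 1 - ratio = 1 - 0.221734 = 0.778266
as a percentage: 0.778266 * 100 = 77.83%

Space savings = 1 - 4138/18662 = 77.83%


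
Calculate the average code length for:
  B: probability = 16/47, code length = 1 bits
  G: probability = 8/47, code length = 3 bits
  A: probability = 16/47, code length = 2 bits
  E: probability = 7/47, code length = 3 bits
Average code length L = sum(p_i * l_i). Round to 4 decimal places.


Weighted contributions p_i * l_i:
  B: (16/47) * 1 = 16/47
  G: (8/47) * 3 = 24/47
  A: (16/47) * 2 = 32/47
  E: (7/47) * 3 = 21/47
Sum = (16 + 24 + 32 + 21)/47 = 93/47

L = 93/47 = 1.9787 bits/symbol


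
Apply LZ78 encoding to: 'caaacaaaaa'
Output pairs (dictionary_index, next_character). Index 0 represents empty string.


LZ78 encoding steps:
Dictionary: {0: ''}
Step 1: w='' (idx 0), next='c' -> output (0, 'c'), add 'c' as idx 1
Step 2: w='' (idx 0), next='a' -> output (0, 'a'), add 'a' as idx 2
Step 3: w='a' (idx 2), next='a' -> output (2, 'a'), add 'aa' as idx 3
Step 4: w='c' (idx 1), next='a' -> output (1, 'a'), add 'ca' as idx 4
Step 5: w='aa' (idx 3), next='a' -> output (3, 'a'), add 'aaa' as idx 5
Step 6: w='a' (idx 2), end of input -> output (2, '')


Encoded: [(0, 'c'), (0, 'a'), (2, 'a'), (1, 'a'), (3, 'a'), (2, '')]


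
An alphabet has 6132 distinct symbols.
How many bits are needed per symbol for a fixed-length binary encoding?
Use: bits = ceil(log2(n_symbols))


log2(6132) = 12.5821
Bracket: 2^12 = 4096 < 6132 <= 2^13 = 8192
So ceil(log2(6132)) = 13

bits = ceil(log2(6132)) = ceil(12.5821) = 13 bits


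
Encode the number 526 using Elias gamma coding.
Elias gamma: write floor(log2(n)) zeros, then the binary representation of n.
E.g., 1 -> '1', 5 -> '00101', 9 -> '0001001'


num_bits = floor(log2(526)) + 1 = 10
leading_zeros = num_bits - 1 = 9
binary(526) = 1000001110

Elias gamma(526) = '000000000' + '1000001110' = 0000000001000001110 (19 bits)


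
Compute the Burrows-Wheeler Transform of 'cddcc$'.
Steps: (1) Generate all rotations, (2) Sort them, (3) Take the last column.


Rotations (sorted):
  0: $cddcc -> last char: c
  1: c$cddc -> last char: c
  2: cc$cdd -> last char: d
  3: cddcc$ -> last char: $
  4: dcc$cd -> last char: d
  5: ddcc$c -> last char: c


BWT = ccd$dc


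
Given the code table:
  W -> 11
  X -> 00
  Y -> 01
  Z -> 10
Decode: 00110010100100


Decoding:
00 -> X
11 -> W
00 -> X
10 -> Z
10 -> Z
01 -> Y
00 -> X


Result: XWXZZYX


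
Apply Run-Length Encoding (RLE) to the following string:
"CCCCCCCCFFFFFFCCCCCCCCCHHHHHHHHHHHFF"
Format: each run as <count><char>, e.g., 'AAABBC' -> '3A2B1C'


Scanning runs left to right:
  i=0: run of 'C' x 8 -> '8C'
  i=8: run of 'F' x 6 -> '6F'
  i=14: run of 'C' x 9 -> '9C'
  i=23: run of 'H' x 11 -> '11H'
  i=34: run of 'F' x 2 -> '2F'

RLE = 8C6F9C11H2F


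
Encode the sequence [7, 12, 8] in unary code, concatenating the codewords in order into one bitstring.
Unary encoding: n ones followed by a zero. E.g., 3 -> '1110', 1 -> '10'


Encode each number as n ones followed by a terminating 0:
  7 -> 11111110 (8 bits)
  12 -> 1111111111110 (13 bits)
  8 -> 111111110 (9 bits)
Total length = 8 + 13 + 9 = 30 bits.

Unary([7, 12, 8]) = 111111101111111111110111111110 (30 bits)


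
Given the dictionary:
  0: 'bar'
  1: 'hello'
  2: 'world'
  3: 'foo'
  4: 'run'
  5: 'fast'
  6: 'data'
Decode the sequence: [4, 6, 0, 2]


Look up each index in the dictionary:
  4 -> 'run'
  6 -> 'data'
  0 -> 'bar'
  2 -> 'world'

Decoded: "run data bar world"


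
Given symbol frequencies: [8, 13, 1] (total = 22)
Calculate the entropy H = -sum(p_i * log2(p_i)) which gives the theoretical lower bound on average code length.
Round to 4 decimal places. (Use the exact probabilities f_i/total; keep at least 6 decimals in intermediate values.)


Per-symbol terms -p_i * log2(p_i) with p_i = f_i/22:
  p = 8/22 = 0.363636: log2(p) = -1.459432, -p*log2(p) = 0.530702
  p = 13/22 = 0.590909: log2(p) = -0.758992, -p*log2(p) = 0.448495
  p = 1/22 = 0.045455: log2(p) = -4.459432, -p*log2(p) = 0.202701
H = 0.530702 + 0.448495 + 0.202701 = 1.181898

H = 1.1819 bits/symbol


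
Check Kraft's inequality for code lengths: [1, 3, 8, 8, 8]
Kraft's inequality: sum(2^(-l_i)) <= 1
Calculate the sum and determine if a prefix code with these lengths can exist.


Sum = 2^(-1) + 2^(-3) + 2^(-8) + 2^(-8) + 2^(-8)
    = 0.5 + 0.125 + 0.00390625 + 0.00390625 + 0.00390625
    = 163/256 = 0.63671875
Since 0.63671875 <= 1, Kraft's inequality IS satisfied.
A prefix code with these lengths CAN exist.

Kraft sum = 0.63671875. Satisfied.


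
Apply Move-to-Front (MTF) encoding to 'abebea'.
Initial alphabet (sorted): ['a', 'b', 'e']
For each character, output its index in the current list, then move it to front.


MTF encoding:
'a': index 0 in ['a', 'b', 'e'] -> ['a', 'b', 'e']
'b': index 1 in ['a', 'b', 'e'] -> ['b', 'a', 'e']
'e': index 2 in ['b', 'a', 'e'] -> ['e', 'b', 'a']
'b': index 1 in ['e', 'b', 'a'] -> ['b', 'e', 'a']
'e': index 1 in ['b', 'e', 'a'] -> ['e', 'b', 'a']
'a': index 2 in ['e', 'b', 'a'] -> ['a', 'e', 'b']


Output: [0, 1, 2, 1, 1, 2]


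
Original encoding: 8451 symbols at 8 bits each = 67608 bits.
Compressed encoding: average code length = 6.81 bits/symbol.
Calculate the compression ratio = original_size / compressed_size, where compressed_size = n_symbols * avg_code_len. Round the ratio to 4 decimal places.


original_size = n_symbols * orig_bits = 8451 * 8 = 67608 bits
compressed_size = n_symbols * avg_code_len = 8451 * 6.81 = 57551.31 bits
ratio = original_size / compressed_size = 67608 / 57551.31 = 1.1747

Compression ratio = 1.1747


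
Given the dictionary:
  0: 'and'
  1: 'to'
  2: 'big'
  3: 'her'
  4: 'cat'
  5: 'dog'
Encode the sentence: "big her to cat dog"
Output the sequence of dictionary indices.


Look up each word in the dictionary:
  'big' -> 2
  'her' -> 3
  'to' -> 1
  'cat' -> 4
  'dog' -> 5

Encoded: [2, 3, 1, 4, 5]


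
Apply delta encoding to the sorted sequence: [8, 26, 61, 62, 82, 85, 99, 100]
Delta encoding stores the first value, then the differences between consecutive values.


First value: 8
Deltas:
  26 - 8 = 18
  61 - 26 = 35
  62 - 61 = 1
  82 - 62 = 20
  85 - 82 = 3
  99 - 85 = 14
  100 - 99 = 1


Delta encoded: [8, 18, 35, 1, 20, 3, 14, 1]


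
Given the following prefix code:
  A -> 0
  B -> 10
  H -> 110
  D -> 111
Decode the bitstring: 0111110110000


Decoding step by step:
Bits 0 -> A
Bits 111 -> D
Bits 110 -> H
Bits 110 -> H
Bits 0 -> A
Bits 0 -> A
Bits 0 -> A


Decoded message: ADHHAAA


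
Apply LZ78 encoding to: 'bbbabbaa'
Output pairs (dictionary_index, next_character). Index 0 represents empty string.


LZ78 encoding steps:
Dictionary: {0: ''}
Step 1: w='' (idx 0), next='b' -> output (0, 'b'), add 'b' as idx 1
Step 2: w='b' (idx 1), next='b' -> output (1, 'b'), add 'bb' as idx 2
Step 3: w='' (idx 0), next='a' -> output (0, 'a'), add 'a' as idx 3
Step 4: w='bb' (idx 2), next='a' -> output (2, 'a'), add 'bba' as idx 4
Step 5: w='a' (idx 3), end of input -> output (3, '')


Encoded: [(0, 'b'), (1, 'b'), (0, 'a'), (2, 'a'), (3, '')]


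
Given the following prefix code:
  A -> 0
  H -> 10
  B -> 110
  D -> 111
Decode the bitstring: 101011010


Decoding step by step:
Bits 10 -> H
Bits 10 -> H
Bits 110 -> B
Bits 10 -> H


Decoded message: HHBH


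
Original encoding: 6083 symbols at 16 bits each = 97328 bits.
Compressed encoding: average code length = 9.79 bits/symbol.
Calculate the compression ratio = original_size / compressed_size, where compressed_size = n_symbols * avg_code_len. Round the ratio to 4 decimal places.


original_size = n_symbols * orig_bits = 6083 * 16 = 97328 bits
compressed_size = n_symbols * avg_code_len = 6083 * 9.79 = 59552.57 bits
ratio = original_size / compressed_size = 97328 / 59552.57 = 1.6343

Compression ratio = 1.6343


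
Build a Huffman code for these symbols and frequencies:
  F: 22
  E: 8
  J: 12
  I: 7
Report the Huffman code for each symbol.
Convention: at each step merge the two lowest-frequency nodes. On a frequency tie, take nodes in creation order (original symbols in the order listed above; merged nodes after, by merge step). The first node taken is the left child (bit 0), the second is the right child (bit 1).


Huffman tree construction:
Step 1: Merge I(7) + E(8) = 15
Step 2: Merge J(12) + (I+E)(15) = 27
Step 3: Merge F(22) + (J+(I+E))(27) = 49
Read each symbol's code off the tree from the root (left child = 0, right child = 1).

Codes:
  F: 0 (length 1)
  E: 111 (length 3)
  J: 10 (length 2)
  I: 110 (length 3)
Average code length: 91/49 = 1.8571 bits/symbol


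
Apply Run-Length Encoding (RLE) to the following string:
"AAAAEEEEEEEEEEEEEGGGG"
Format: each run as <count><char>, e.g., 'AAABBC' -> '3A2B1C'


Scanning runs left to right:
  i=0: run of 'A' x 4 -> '4A'
  i=4: run of 'E' x 13 -> '13E'
  i=17: run of 'G' x 4 -> '4G'

RLE = 4A13E4G


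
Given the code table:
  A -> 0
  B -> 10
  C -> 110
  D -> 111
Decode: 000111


Decoding:
0 -> A
0 -> A
0 -> A
111 -> D


Result: AAAD


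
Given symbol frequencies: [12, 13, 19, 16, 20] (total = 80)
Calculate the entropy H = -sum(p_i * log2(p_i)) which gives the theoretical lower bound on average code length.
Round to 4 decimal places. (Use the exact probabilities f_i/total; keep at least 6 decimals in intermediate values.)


Per-symbol terms -p_i * log2(p_i) with p_i = f_i/80:
  p = 12/80 = 0.150000: log2(p) = -2.736966, -p*log2(p) = 0.410545
  p = 13/80 = 0.162500: log2(p) = -2.621488, -p*log2(p) = 0.425992
  p = 19/80 = 0.237500: log2(p) = -2.074001, -p*log2(p) = 0.492575
  p = 16/80 = 0.200000: log2(p) = -2.321928, -p*log2(p) = 0.464386
  p = 20/80 = 0.250000: log2(p) = -2.000000, -p*log2(p) = 0.500000
H = 0.410545 + 0.425992 + 0.492575 + 0.464386 + 0.500000 = 2.293498

H = 2.2935 bits/symbol


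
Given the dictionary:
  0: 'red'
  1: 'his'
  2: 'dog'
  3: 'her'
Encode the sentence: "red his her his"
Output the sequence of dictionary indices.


Look up each word in the dictionary:
  'red' -> 0
  'his' -> 1
  'her' -> 3
  'his' -> 1

Encoded: [0, 1, 3, 1]


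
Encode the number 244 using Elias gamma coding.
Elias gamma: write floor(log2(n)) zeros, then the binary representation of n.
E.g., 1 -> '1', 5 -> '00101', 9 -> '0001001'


num_bits = floor(log2(244)) + 1 = 8
leading_zeros = num_bits - 1 = 7
binary(244) = 11110100

Elias gamma(244) = '0000000' + '11110100' = 000000011110100 (15 bits)


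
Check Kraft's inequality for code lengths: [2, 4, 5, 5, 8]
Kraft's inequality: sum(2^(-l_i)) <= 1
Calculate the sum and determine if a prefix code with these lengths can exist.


Sum = 2^(-2) + 2^(-4) + 2^(-5) + 2^(-5) + 2^(-8)
    = 0.25 + 0.0625 + 0.03125 + 0.03125 + 0.00390625
    = 97/256 = 0.37890625
Since 0.37890625 <= 1, Kraft's inequality IS satisfied.
A prefix code with these lengths CAN exist.

Kraft sum = 0.37890625. Satisfied.


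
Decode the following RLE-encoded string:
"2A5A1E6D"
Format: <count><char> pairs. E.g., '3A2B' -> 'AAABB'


Expanding each <count><char> pair:
  2A -> 'AA'
  5A -> 'AAAAA'
  1E -> 'E'
  6D -> 'DDDDDD'

Decoded = AAAAAAAEDDDDDD


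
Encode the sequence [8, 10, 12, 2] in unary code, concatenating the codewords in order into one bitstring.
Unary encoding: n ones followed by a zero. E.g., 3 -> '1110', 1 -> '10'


Encode each number as n ones followed by a terminating 0:
  8 -> 111111110 (9 bits)
  10 -> 11111111110 (11 bits)
  12 -> 1111111111110 (13 bits)
  2 -> 110 (3 bits)
Total length = 9 + 11 + 13 + 3 = 36 bits.

Unary([8, 10, 12, 2]) = 111111110111111111101111111111110110 (36 bits)


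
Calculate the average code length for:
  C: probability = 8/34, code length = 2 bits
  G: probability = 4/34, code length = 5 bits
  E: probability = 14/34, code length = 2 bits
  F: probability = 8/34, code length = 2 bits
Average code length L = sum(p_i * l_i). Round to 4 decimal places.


Weighted contributions p_i * l_i:
  C: (8/34) * 2 = 16/34
  G: (4/34) * 5 = 20/34
  E: (14/34) * 2 = 28/34
  F: (8/34) * 2 = 16/34
Sum = (16 + 20 + 28 + 16)/34 = 80/34

L = 80/34 = 2.3529 bits/symbol


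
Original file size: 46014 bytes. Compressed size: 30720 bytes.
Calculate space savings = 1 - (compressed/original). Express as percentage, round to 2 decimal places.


ratio = compressed/original = 30720/46014 = 0.667623
savings = 1 - ratio = 1 - 0.667623 = 0.332377
as a percentage: 0.332377 * 100 = 33.24%

Space savings = 1 - 30720/46014 = 33.24%


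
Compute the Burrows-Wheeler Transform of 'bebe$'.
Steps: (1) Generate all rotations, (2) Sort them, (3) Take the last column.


Rotations (sorted):
  0: $bebe -> last char: e
  1: be$be -> last char: e
  2: bebe$ -> last char: $
  3: e$beb -> last char: b
  4: ebe$b -> last char: b


BWT = ee$bb


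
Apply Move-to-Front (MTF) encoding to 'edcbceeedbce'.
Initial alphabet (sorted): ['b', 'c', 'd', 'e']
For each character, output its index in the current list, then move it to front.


MTF encoding:
'e': index 3 in ['b', 'c', 'd', 'e'] -> ['e', 'b', 'c', 'd']
'd': index 3 in ['e', 'b', 'c', 'd'] -> ['d', 'e', 'b', 'c']
'c': index 3 in ['d', 'e', 'b', 'c'] -> ['c', 'd', 'e', 'b']
'b': index 3 in ['c', 'd', 'e', 'b'] -> ['b', 'c', 'd', 'e']
'c': index 1 in ['b', 'c', 'd', 'e'] -> ['c', 'b', 'd', 'e']
'e': index 3 in ['c', 'b', 'd', 'e'] -> ['e', 'c', 'b', 'd']
'e': index 0 in ['e', 'c', 'b', 'd'] -> ['e', 'c', 'b', 'd']
'e': index 0 in ['e', 'c', 'b', 'd'] -> ['e', 'c', 'b', 'd']
'd': index 3 in ['e', 'c', 'b', 'd'] -> ['d', 'e', 'c', 'b']
'b': index 3 in ['d', 'e', 'c', 'b'] -> ['b', 'd', 'e', 'c']
'c': index 3 in ['b', 'd', 'e', 'c'] -> ['c', 'b', 'd', 'e']
'e': index 3 in ['c', 'b', 'd', 'e'] -> ['e', 'c', 'b', 'd']


Output: [3, 3, 3, 3, 1, 3, 0, 0, 3, 3, 3, 3]


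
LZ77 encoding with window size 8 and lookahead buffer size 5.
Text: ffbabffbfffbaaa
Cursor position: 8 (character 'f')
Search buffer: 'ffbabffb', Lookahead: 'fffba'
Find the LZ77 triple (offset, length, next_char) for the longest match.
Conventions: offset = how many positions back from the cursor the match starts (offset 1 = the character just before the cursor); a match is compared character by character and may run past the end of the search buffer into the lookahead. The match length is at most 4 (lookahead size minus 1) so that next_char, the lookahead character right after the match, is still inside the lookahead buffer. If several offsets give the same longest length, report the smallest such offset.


Try each offset into the search buffer:
  offset=1 (pos 7, char 'b'): match length 0
  offset=2 (pos 6, char 'f'): match length 1
  offset=3 (pos 5, char 'f'): match length 2
  offset=4 (pos 4, char 'b'): match length 0
  offset=5 (pos 3, char 'a'): match length 0
  offset=6 (pos 2, char 'b'): match length 0
  offset=7 (pos 1, char 'f'): match length 1
  offset=8 (pos 0, char 'f'): match length 2
Longest match has length 2, found at offsets 3, 8; take the smallest, offset 3.
next_char = character at position 8 + 2 = 10 -> 'f'

Best match: offset=3, length=2 (matching 'ff' starting at position 5)
LZ77 triple: (3, 2, 'f')


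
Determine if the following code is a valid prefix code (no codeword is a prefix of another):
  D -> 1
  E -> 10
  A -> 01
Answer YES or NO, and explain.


Checking each pair (does one codeword prefix another?):
  D='1' vs E='10': prefix -- VIOLATION

NO -- this is NOT a valid prefix code. D (1) is a prefix of E (10).


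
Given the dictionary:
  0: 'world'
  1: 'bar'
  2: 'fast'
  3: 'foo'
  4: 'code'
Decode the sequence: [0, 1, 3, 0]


Look up each index in the dictionary:
  0 -> 'world'
  1 -> 'bar'
  3 -> 'foo'
  0 -> 'world'

Decoded: "world bar foo world"


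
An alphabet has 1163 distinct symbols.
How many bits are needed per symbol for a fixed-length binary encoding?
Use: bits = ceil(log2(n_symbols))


log2(1163) = 10.1836
Bracket: 2^10 = 1024 < 1163 <= 2^11 = 2048
So ceil(log2(1163)) = 11

bits = ceil(log2(1163)) = ceil(10.1836) = 11 bits


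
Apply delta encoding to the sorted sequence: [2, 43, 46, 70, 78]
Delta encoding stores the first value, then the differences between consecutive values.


First value: 2
Deltas:
  43 - 2 = 41
  46 - 43 = 3
  70 - 46 = 24
  78 - 70 = 8


Delta encoded: [2, 41, 3, 24, 8]


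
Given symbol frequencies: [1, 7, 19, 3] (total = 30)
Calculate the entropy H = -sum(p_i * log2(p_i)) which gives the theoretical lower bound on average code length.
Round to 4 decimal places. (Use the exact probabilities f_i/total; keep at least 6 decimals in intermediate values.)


Per-symbol terms -p_i * log2(p_i) with p_i = f_i/30:
  p = 1/30 = 0.033333: log2(p) = -4.906891, -p*log2(p) = 0.163563
  p = 7/30 = 0.233333: log2(p) = -2.099536, -p*log2(p) = 0.489892
  p = 19/30 = 0.633333: log2(p) = -0.658963, -p*log2(p) = 0.417343
  p = 3/30 = 0.100000: log2(p) = -3.321928, -p*log2(p) = 0.332193
H = 0.163563 + 0.489892 + 0.417343 + 0.332193 = 1.402991

H = 1.403 bits/symbol


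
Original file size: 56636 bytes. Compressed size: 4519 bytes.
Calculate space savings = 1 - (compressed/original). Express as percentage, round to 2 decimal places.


ratio = compressed/original = 4519/56636 = 0.07979
savings = 1 - ratio = 1 - 0.07979 = 0.92021
as a percentage: 0.92021 * 100 = 92.02%

Space savings = 1 - 4519/56636 = 92.02%


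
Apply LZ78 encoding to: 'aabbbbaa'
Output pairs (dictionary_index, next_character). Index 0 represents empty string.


LZ78 encoding steps:
Dictionary: {0: ''}
Step 1: w='' (idx 0), next='a' -> output (0, 'a'), add 'a' as idx 1
Step 2: w='a' (idx 1), next='b' -> output (1, 'b'), add 'ab' as idx 2
Step 3: w='' (idx 0), next='b' -> output (0, 'b'), add 'b' as idx 3
Step 4: w='b' (idx 3), next='b' -> output (3, 'b'), add 'bb' as idx 4
Step 5: w='a' (idx 1), next='a' -> output (1, 'a'), add 'aa' as idx 5


Encoded: [(0, 'a'), (1, 'b'), (0, 'b'), (3, 'b'), (1, 'a')]


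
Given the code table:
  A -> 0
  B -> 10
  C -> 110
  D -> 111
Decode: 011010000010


Decoding:
0 -> A
110 -> C
10 -> B
0 -> A
0 -> A
0 -> A
0 -> A
10 -> B


Result: ACBAAAAB


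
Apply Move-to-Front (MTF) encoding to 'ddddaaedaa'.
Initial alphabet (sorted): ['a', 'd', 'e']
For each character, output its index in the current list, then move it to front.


MTF encoding:
'd': index 1 in ['a', 'd', 'e'] -> ['d', 'a', 'e']
'd': index 0 in ['d', 'a', 'e'] -> ['d', 'a', 'e']
'd': index 0 in ['d', 'a', 'e'] -> ['d', 'a', 'e']
'd': index 0 in ['d', 'a', 'e'] -> ['d', 'a', 'e']
'a': index 1 in ['d', 'a', 'e'] -> ['a', 'd', 'e']
'a': index 0 in ['a', 'd', 'e'] -> ['a', 'd', 'e']
'e': index 2 in ['a', 'd', 'e'] -> ['e', 'a', 'd']
'd': index 2 in ['e', 'a', 'd'] -> ['d', 'e', 'a']
'a': index 2 in ['d', 'e', 'a'] -> ['a', 'd', 'e']
'a': index 0 in ['a', 'd', 'e'] -> ['a', 'd', 'e']


Output: [1, 0, 0, 0, 1, 0, 2, 2, 2, 0]


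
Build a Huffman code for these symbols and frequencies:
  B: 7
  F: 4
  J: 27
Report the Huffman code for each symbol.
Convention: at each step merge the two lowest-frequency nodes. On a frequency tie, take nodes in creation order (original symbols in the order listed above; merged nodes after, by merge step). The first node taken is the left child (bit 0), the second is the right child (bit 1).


Huffman tree construction:
Step 1: Merge F(4) + B(7) = 11
Step 2: Merge (F+B)(11) + J(27) = 38
Read each symbol's code off the tree from the root (left child = 0, right child = 1).

Codes:
  B: 01 (length 2)
  F: 00 (length 2)
  J: 1 (length 1)
Average code length: 49/38 = 1.2895 bits/symbol


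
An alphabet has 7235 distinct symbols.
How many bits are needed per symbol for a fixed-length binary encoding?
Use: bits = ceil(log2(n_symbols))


log2(7235) = 12.8208
Bracket: 2^12 = 4096 < 7235 <= 2^13 = 8192
So ceil(log2(7235)) = 13

bits = ceil(log2(7235)) = ceil(12.8208) = 13 bits


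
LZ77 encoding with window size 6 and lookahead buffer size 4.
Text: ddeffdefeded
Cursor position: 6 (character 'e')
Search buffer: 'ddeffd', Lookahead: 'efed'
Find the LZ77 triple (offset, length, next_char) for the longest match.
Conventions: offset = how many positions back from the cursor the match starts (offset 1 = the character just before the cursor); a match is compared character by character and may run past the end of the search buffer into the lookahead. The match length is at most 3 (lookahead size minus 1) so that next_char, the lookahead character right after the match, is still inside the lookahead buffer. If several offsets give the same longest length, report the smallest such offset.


Try each offset into the search buffer:
  offset=1 (pos 5, char 'd'): match length 0
  offset=2 (pos 4, char 'f'): match length 0
  offset=3 (pos 3, char 'f'): match length 0
  offset=4 (pos 2, char 'e'): match length 2
  offset=5 (pos 1, char 'd'): match length 0
  offset=6 (pos 0, char 'd'): match length 0
Longest match has length 2 at offset 4.
next_char = character at position 6 + 2 = 8 -> 'e'

Best match: offset=4, length=2 (matching 'ef' starting at position 2)
LZ77 triple: (4, 2, 'e')


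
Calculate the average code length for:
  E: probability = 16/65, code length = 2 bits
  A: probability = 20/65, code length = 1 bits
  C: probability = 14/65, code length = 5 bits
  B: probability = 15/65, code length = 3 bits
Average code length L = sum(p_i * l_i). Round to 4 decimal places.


Weighted contributions p_i * l_i:
  E: (16/65) * 2 = 32/65
  A: (20/65) * 1 = 20/65
  C: (14/65) * 5 = 70/65
  B: (15/65) * 3 = 45/65
Sum = (32 + 20 + 70 + 45)/65 = 167/65

L = 167/65 = 2.5692 bits/symbol


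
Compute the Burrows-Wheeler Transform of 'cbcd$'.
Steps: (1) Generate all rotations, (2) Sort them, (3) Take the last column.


Rotations (sorted):
  0: $cbcd -> last char: d
  1: bcd$c -> last char: c
  2: cbcd$ -> last char: $
  3: cd$cb -> last char: b
  4: d$cbc -> last char: c


BWT = dc$bc


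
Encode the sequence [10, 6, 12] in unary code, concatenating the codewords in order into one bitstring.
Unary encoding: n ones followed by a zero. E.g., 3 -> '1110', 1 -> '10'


Encode each number as n ones followed by a terminating 0:
  10 -> 11111111110 (11 bits)
  6 -> 1111110 (7 bits)
  12 -> 1111111111110 (13 bits)
Total length = 11 + 7 + 13 = 31 bits.

Unary([10, 6, 12]) = 1111111111011111101111111111110 (31 bits)


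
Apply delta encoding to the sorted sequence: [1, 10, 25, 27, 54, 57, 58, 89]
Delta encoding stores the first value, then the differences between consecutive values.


First value: 1
Deltas:
  10 - 1 = 9
  25 - 10 = 15
  27 - 25 = 2
  54 - 27 = 27
  57 - 54 = 3
  58 - 57 = 1
  89 - 58 = 31


Delta encoded: [1, 9, 15, 2, 27, 3, 1, 31]


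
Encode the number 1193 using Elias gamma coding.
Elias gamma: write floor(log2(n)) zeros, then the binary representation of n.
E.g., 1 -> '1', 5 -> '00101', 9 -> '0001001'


num_bits = floor(log2(1193)) + 1 = 11
leading_zeros = num_bits - 1 = 10
binary(1193) = 10010101001

Elias gamma(1193) = '0000000000' + '10010101001' = 000000000010010101001 (21 bits)


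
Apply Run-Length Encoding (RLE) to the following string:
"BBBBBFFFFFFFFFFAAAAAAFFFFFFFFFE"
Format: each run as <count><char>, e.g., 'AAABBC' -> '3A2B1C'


Scanning runs left to right:
  i=0: run of 'B' x 5 -> '5B'
  i=5: run of 'F' x 10 -> '10F'
  i=15: run of 'A' x 6 -> '6A'
  i=21: run of 'F' x 9 -> '9F'
  i=30: run of 'E' x 1 -> '1E'

RLE = 5B10F6A9F1E


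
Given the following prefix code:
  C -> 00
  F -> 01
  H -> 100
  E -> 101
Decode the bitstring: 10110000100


Decoding step by step:
Bits 101 -> E
Bits 100 -> H
Bits 00 -> C
Bits 100 -> H


Decoded message: EHCH


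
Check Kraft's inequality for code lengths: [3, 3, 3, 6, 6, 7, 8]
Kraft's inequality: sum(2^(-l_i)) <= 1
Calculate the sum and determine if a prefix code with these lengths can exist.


Sum = 2^(-3) + 2^(-3) + 2^(-3) + 2^(-6) + 2^(-6) + 2^(-7) + 2^(-8)
    = 0.125 + 0.125 + 0.125 + 0.015625 + 0.015625 + 0.0078125 + 0.00390625
    = 107/256 = 0.41796875
Since 0.41796875 <= 1, Kraft's inequality IS satisfied.
A prefix code with these lengths CAN exist.

Kraft sum = 0.41796875. Satisfied.


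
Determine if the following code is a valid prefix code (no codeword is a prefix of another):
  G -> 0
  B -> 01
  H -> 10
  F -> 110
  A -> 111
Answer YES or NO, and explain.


Checking each pair (does one codeword prefix another?):
  G='0' vs B='01': prefix -- VIOLATION

NO -- this is NOT a valid prefix code. G (0) is a prefix of B (01).


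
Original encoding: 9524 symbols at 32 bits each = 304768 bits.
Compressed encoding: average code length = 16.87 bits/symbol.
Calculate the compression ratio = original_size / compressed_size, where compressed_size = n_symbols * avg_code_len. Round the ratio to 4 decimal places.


original_size = n_symbols * orig_bits = 9524 * 32 = 304768 bits
compressed_size = n_symbols * avg_code_len = 9524 * 16.87 = 160669.88 bits
ratio = original_size / compressed_size = 304768 / 160669.88 = 1.8969

Compression ratio = 1.8969


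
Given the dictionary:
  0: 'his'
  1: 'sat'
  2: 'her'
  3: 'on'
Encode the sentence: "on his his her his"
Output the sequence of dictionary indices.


Look up each word in the dictionary:
  'on' -> 3
  'his' -> 0
  'his' -> 0
  'her' -> 2
  'his' -> 0

Encoded: [3, 0, 0, 2, 0]


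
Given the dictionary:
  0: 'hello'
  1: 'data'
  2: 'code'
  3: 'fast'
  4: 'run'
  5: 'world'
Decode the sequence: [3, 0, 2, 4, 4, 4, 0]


Look up each index in the dictionary:
  3 -> 'fast'
  0 -> 'hello'
  2 -> 'code'
  4 -> 'run'
  4 -> 'run'
  4 -> 'run'
  0 -> 'hello'

Decoded: "fast hello code run run run hello"


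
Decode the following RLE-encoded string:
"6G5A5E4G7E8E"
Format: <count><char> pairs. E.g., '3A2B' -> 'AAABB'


Expanding each <count><char> pair:
  6G -> 'GGGGGG'
  5A -> 'AAAAA'
  5E -> 'EEEEE'
  4G -> 'GGGG'
  7E -> 'EEEEEEE'
  8E -> 'EEEEEEEE'

Decoded = GGGGGGAAAAAEEEEEGGGGEEEEEEEEEEEEEEE


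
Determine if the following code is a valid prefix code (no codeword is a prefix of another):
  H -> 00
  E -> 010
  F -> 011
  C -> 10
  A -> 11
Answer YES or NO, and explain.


Checking each pair (does one codeword prefix another?):
  H='00' vs E='010': no prefix
  H='00' vs F='011': no prefix
  H='00' vs C='10': no prefix
  H='00' vs A='11': no prefix
  E='010' vs H='00': no prefix
  E='010' vs F='011': no prefix
  E='010' vs C='10': no prefix
  E='010' vs A='11': no prefix
  F='011' vs H='00': no prefix
  F='011' vs E='010': no prefix
  F='011' vs C='10': no prefix
  F='011' vs A='11': no prefix
  C='10' vs H='00': no prefix
  C='10' vs E='010': no prefix
  C='10' vs F='011': no prefix
  C='10' vs A='11': no prefix
  A='11' vs H='00': no prefix
  A='11' vs E='010': no prefix
  A='11' vs F='011': no prefix
  A='11' vs C='10': no prefix
No violation found over all pairs.

YES -- this is a valid prefix code. No codeword is a prefix of any other codeword.


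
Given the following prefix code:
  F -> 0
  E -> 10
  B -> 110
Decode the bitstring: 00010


Decoding step by step:
Bits 0 -> F
Bits 0 -> F
Bits 0 -> F
Bits 10 -> E


Decoded message: FFFE


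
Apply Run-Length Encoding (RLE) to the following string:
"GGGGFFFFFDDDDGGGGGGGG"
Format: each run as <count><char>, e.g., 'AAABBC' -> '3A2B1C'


Scanning runs left to right:
  i=0: run of 'G' x 4 -> '4G'
  i=4: run of 'F' x 5 -> '5F'
  i=9: run of 'D' x 4 -> '4D'
  i=13: run of 'G' x 8 -> '8G'

RLE = 4G5F4D8G


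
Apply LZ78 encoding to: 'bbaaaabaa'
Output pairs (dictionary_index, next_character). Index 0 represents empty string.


LZ78 encoding steps:
Dictionary: {0: ''}
Step 1: w='' (idx 0), next='b' -> output (0, 'b'), add 'b' as idx 1
Step 2: w='b' (idx 1), next='a' -> output (1, 'a'), add 'ba' as idx 2
Step 3: w='' (idx 0), next='a' -> output (0, 'a'), add 'a' as idx 3
Step 4: w='a' (idx 3), next='a' -> output (3, 'a'), add 'aa' as idx 4
Step 5: w='ba' (idx 2), next='a' -> output (2, 'a'), add 'baa' as idx 5


Encoded: [(0, 'b'), (1, 'a'), (0, 'a'), (3, 'a'), (2, 'a')]


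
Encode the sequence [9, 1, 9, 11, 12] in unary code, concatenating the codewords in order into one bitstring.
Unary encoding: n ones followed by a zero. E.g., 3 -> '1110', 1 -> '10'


Encode each number as n ones followed by a terminating 0:
  9 -> 1111111110 (10 bits)
  1 -> 10 (2 bits)
  9 -> 1111111110 (10 bits)
  11 -> 111111111110 (12 bits)
  12 -> 1111111111110 (13 bits)
Total length = 10 + 2 + 10 + 12 + 13 = 47 bits.

Unary([9, 1, 9, 11, 12]) = 11111111101011111111101111111111101111111111110 (47 bits)


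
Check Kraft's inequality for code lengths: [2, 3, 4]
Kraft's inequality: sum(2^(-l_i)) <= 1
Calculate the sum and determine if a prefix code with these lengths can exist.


Sum = 2^(-2) + 2^(-3) + 2^(-4)
    = 0.25 + 0.125 + 0.0625
    = 7/16 = 0.4375
Since 0.4375 <= 1, Kraft's inequality IS satisfied.
A prefix code with these lengths CAN exist.

Kraft sum = 0.4375. Satisfied.
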